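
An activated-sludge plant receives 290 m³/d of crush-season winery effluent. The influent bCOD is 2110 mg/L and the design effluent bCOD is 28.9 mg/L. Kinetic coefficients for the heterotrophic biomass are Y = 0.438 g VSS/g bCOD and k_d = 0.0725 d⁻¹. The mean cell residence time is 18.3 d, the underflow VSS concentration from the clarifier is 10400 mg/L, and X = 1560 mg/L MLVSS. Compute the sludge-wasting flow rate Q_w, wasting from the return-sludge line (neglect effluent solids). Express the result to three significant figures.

Q_w ≈ 10.9 m³/d

Steady-state biomass mass balance: V·X·(1 + k_d·θ_c) = Y·Q·(S₀ − S)·θ_c, so V = 0.438 × 290 × (2110 − 28.9) × 18.3 / [1560 × (1 + 0.0725 × 18.3)] = 4.84×10^6 / 3630 = 1333 m³.
θ_c = V·X/(Q_w·X_r) when wasting from the recycle, so Q_w = V·X/(θ_c·X_r) = 1333 × 1560 / (18.3 × 10400) = 10.92 m³/d.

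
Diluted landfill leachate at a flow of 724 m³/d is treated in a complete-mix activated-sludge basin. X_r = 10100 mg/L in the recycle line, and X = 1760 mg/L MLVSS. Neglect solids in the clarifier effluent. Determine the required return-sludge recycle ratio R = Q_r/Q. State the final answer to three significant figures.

Mass balance around the secondary clarifier (neglecting effluent solids): R = X / (X_r − X) = 1760 / (10100 − 1760) = 0.2110.

R ≈ 0.211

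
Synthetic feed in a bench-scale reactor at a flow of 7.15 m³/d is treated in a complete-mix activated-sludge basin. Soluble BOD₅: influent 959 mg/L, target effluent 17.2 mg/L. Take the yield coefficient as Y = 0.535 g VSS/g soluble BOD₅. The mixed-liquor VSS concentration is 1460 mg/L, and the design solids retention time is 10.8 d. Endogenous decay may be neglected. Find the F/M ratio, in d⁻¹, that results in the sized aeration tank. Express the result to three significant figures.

Biomass mass balance (decay neglected): V·X = Y·Q·(S₀ − S)·θ_c, so V = 0.535 × 7.15 × (959 − 17.2) × 10.8 / 1460 = 26.65 m³.
Food-to-microorganism ratio F/M = Q S₀ / (V X) = 7.15 × 959 / (26.65 × 1460) = 0.1762 d⁻¹.

F/M ≈ 0.176 d⁻¹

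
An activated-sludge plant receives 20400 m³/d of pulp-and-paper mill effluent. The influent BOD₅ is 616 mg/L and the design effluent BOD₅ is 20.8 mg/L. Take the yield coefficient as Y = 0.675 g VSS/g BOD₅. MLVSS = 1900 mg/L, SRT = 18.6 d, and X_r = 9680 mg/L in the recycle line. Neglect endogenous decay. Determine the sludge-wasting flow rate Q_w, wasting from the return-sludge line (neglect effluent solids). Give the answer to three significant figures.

Q_w ≈ 847 m³/d

With k_d = 0 the design equation reduces to V = Y Q (S₀−S) θ_c / X = 0.675 × 20400 × (616 − 20.8) × 18.6 / 1900 = 80234 m³.
Q_w = (V·X)/(θ_c X_r) = 80234 × 1900 / (18.6 × 9680) = 846.7 m³/d.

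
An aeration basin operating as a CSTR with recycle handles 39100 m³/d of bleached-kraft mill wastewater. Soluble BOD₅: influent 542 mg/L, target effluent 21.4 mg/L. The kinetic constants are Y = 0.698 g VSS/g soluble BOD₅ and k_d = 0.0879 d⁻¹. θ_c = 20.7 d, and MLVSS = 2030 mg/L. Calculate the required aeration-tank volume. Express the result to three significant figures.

V ≈ 51400 m³

Steady-state biomass mass balance: V·X·(1 + k_d·θ_c) = Y·Q·(S₀ − S)·θ_c, so V = 0.698 × 39100 × (542 − 21.4) × 20.7 / [2030 × (1 + 0.0879 × 20.7)] = 2.94×10^8 / 5724 = 51385 m³.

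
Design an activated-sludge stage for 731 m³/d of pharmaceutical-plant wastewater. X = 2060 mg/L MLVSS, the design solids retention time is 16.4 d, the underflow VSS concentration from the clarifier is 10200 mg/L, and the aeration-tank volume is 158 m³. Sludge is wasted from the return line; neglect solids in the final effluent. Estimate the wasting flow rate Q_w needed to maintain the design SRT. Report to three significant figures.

θ_c = V·X/(Q_w·X_r) when wasting from the recycle, so Q_w = V·X/(θ_c·X_r) = 158.0 × 2060 / (16.4 × 10200) = 1.946 m³/d.

Q_w ≈ 1.95 m³/d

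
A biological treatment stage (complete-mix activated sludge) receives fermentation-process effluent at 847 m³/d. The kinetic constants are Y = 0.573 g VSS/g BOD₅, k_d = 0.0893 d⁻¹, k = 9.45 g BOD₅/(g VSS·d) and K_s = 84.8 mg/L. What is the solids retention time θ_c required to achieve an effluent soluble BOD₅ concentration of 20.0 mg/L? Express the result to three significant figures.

θ_c ≈ 1.06 d

Specific growth rate at S = 20.0 mg/L: μ = YkS/(K_s+S) = 0.573·9.45·20.0/(84.8+20.0) = 1.033 d⁻¹.
1/θ_c = 1.033 − 0.0893 = 0.9441 d⁻¹, so θ_c = 1.059 d.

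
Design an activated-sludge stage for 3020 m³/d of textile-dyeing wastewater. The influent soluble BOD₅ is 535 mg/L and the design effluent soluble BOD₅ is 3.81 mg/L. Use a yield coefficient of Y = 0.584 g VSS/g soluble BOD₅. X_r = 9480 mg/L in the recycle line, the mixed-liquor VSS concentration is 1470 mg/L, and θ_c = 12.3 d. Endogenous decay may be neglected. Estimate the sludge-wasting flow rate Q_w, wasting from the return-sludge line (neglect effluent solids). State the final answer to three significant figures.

Q_w ≈ 98.8 m³/d

V·X = Y·Q·ΔS·θ_c gives V = 0.584 × 3020 × (535 − 3.81) × 12.3 / 1470 = 7839 m³.
Q_w = (V·X)/(θ_c X_r) = 7839 × 1470 / (12.3 × 9480) = 98.82 m³/d.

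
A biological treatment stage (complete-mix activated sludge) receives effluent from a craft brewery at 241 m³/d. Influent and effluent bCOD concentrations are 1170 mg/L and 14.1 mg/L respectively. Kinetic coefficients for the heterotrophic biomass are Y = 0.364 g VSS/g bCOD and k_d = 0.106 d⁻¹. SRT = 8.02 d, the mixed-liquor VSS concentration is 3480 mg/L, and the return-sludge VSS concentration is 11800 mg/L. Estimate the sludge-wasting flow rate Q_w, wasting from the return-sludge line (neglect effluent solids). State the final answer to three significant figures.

Rearranging the biomass balance for a CMAS with decay, V = Y·Q·ΔS·θ_c / [X·(1+k_d θ_c)] = 0.364 × 241 × (1170 − 14.1) × 8.02 / [3480 × (1 + 0.106 × 8.02)] = 8.13×10^5 / 6438 = 126.3 m³.
Wasting from the return line (neglecting effluent solids): Q_w = V·X / (θ_c·X_r) = 126.3 × 3480 / (8.02 × 11800) = 4.645 m³/d.

Q_w ≈ 4.64 m³/d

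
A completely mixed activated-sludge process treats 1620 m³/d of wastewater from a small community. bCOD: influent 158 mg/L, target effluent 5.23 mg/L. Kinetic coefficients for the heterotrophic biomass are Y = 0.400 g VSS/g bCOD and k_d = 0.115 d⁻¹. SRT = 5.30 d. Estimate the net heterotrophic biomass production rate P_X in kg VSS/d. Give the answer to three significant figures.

The observed yield is Y_obs = Y/(1 + k_d·θ_c) = 0.400 / (1 + 0.115 × 5.30) = 0.400 / 1.610 = 0.2485 g VSS per g bCOD removed.
Mass of bCOD removed per day: Q(S₀ − S) = 1620 × 152.8 g/m³ = 247.5 kg/d.
P_X = Y_obs · Q(S₀ − S) = 0.2485 × 247.5 = 61.51 kg VSS/d.

P_X ≈ 61.5 kg VSS/d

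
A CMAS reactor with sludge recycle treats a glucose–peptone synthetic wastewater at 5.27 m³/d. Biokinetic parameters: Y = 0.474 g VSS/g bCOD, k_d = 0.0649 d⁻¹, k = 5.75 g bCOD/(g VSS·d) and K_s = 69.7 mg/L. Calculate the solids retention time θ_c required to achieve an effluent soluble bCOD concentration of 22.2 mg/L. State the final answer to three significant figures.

Specific growth rate at S = 22.2 mg/L: μ = YkS/(K_s+S) = 0.474·5.75·22.2/(69.7+22.2) = 0.6584 d⁻¹.
Then 1/θ_c = μ − k_d = 0.6584 − 0.0649 = 0.5935 d⁻¹, giving θ_c = 1.685 d.

θ_c ≈ 1.68 d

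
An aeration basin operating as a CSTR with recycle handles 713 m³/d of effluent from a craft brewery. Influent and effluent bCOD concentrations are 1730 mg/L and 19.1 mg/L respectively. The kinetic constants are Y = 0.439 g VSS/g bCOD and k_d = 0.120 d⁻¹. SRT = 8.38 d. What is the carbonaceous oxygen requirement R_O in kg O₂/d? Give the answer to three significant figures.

Observed yield with endogenous decay: Y_obs = Y / (1 + k_d·θ_c) = 0.439 / (1 + 0.120 × 8.38) = 0.439 / 2.006 = 0.2189 g VSS/g bCOD.
Mass of bCOD removed per day: Q(S₀ − S) = 713 × 1711 g/m³ = 1220 kg/d.
P_X = Y_obs·Q·(S₀ − S) = 0.2189 × 1220 = 267.0 kg VSS/d.
R_O = Q·ΔS − 1.42 P_X = 1220 − 379.2 = 840.7 kg O₂/d.

R_O ≈ 841 kg O₂/d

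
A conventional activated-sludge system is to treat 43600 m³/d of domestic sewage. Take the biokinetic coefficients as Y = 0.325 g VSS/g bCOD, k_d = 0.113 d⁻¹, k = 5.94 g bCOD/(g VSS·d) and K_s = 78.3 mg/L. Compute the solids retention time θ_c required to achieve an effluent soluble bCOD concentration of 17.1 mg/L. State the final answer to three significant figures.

θ_c ≈ 4.29 d

At the target effluent, Y k S/(K_s+S) = 0.325×5.94×17.1/95.40 = 0.3460 d⁻¹.
Then 1/θ_c = μ − k_d = 0.3460 − 0.113 = 0.2330 d⁻¹, giving θ_c = 4.291 d.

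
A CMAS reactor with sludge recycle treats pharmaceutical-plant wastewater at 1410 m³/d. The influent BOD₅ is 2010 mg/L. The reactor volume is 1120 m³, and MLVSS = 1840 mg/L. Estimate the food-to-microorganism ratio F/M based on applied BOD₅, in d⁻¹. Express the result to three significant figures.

F/M = applied load / biomass = Q·S₀/(V·X) = 1410 × 2010 / (1120 × 1840) = 1.375 d⁻¹.

F/M ≈ 1.38 d⁻¹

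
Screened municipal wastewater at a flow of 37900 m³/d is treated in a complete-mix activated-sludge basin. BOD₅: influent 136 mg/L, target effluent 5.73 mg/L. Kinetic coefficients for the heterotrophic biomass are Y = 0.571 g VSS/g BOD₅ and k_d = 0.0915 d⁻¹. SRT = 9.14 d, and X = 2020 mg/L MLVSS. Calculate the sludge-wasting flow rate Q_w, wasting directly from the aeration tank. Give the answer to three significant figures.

Q_w ≈ 760 m³/d

Rearranging the biomass balance for a CMAS with decay, V = Y·Q·ΔS·θ_c / [X·(1+k_d θ_c)] = 0.571 × 37900 × (136 − 5.73) × 9.14 / [2020 × (1 + 0.0915 × 9.14)] = 2.58×10^7 / 3709 = 6947 m³.
For wasting at MLVSS concentration, Q_w = V/θ_c = 6947/9.14 = 760.0 m³/d.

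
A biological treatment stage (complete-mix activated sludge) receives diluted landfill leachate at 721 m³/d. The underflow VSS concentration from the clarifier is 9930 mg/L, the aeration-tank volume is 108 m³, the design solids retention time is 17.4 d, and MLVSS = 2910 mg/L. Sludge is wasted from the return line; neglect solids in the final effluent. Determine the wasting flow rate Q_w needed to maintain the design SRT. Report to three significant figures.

θ_c = V·X/(Q_w·X_r) when wasting from the recycle, so Q_w = V·X/(θ_c·X_r) = 108.0 × 2910 / (17.4 × 9930) = 1.819 m³/d.

Q_w ≈ 1.82 m³/d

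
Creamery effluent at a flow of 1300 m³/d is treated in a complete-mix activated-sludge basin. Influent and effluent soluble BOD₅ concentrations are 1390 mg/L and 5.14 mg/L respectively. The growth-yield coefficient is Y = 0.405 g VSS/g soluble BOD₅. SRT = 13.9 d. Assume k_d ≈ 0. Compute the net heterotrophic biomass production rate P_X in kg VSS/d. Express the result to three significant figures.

P_X ≈ 729 kg VSS/d

Since k_d ≈ 0, Y_obs = Y = 0.405 g VSS/g soluble BOD₅.
Q·(S₀ − S) = 1300 × (1390 − 5.14) × 10⁻³ = 1800 kg/d removed.
Net biomass production P_X = Y_obs × Q·(S₀ − S) = 0.4050 × 1800 = 729.1 kg VSS/d.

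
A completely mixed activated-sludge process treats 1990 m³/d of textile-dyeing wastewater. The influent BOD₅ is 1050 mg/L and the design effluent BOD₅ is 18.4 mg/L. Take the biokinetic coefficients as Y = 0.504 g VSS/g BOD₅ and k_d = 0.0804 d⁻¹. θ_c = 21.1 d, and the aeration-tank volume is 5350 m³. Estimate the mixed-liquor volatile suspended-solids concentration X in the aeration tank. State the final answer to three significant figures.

X ≈ 1510 mg/L

From V·X·(1 + k_d·θ_c) = Y·Q·(S₀ − S)·θ_c: X = 0.504 × 1990 × (1050 − 18.4) × 21.1 / [5350 × (1 + 0.0804 × 21.1)] = 1513 mg/L.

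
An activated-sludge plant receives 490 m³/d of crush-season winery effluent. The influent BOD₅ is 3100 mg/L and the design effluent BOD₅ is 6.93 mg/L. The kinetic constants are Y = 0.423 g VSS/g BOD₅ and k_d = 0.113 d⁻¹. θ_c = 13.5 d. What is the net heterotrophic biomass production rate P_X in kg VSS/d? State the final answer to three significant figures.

Correct the yield for decay: Y_obs = Y/(1 + k_d θ_c) = 0.423 / (1 + 0.113 × 13.5) = 0.423 / 2.526 = 0.1675.
Q·(S₀ − S) = 490 × (3100 − 6.93) × 10⁻³ = 1516 kg/d removed.
Net biomass production P_X = Y_obs × Q·(S₀ − S) = 0.1675 × 1516 = 253.9 kg VSS/d.

P_X ≈ 254 kg VSS/d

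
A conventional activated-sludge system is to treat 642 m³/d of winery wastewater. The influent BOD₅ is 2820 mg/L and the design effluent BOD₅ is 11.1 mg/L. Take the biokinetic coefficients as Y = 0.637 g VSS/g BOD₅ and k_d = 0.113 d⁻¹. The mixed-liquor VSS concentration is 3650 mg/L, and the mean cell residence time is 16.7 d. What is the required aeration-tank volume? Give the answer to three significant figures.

V ≈ 1820 m³

Rearranging the biomass balance for a CMAS with decay, V = Y·Q·ΔS·θ_c / [X·(1+k_d θ_c)] = 0.637 × 642 × (2820 − 11.1) × 16.7 / [3650 × (1 + 0.113 × 16.7)] = 1.92×10^7 / 10538 = 1820 m³.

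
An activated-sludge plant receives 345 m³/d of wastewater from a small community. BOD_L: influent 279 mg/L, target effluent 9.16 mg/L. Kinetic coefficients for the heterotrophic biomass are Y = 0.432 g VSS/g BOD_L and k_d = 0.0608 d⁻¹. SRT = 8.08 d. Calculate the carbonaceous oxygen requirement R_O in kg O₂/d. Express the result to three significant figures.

Observed yield with endogenous decay: Y_obs = Y / (1 + k_d·θ_c) = 0.432 / (1 + 0.0608 × 8.08) = 0.432 / 1.491 = 0.2897 g VSS/g BOD_L.
Mass of BOD_L removed per day: Q(S₀ − S) = 345 × 269.8 g/m³ = 93.09 kg/d.
Net sludge production P_X = 0.2897 × 93.09 = 26.97 kg VSS/d.
R_O = Q·(S₀ − S) − 1.42·P_X = 93.09 − 1.42 × 26.97 = 54.80 kg O₂/d.

R_O ≈ 54.8 kg O₂/d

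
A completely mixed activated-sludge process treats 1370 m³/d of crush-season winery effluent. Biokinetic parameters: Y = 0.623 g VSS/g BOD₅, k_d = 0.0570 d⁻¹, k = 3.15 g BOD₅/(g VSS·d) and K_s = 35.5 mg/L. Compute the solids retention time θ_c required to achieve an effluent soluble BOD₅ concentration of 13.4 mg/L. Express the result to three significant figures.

At the target effluent, Y k S/(K_s+S) = 0.623×3.15×13.4/48.90 = 0.5378 d⁻¹.
Then 1/θ_c = μ − k_d = 0.5378 − 0.0570 = 0.4808 d⁻¹, giving θ_c = 2.080 d.

θ_c ≈ 2.08 d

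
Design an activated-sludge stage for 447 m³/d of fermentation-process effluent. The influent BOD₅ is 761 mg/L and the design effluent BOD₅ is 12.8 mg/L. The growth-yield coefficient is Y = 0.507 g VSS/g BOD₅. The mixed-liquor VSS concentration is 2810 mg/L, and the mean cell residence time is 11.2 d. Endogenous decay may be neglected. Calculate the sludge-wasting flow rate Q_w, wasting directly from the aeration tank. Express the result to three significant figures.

Biomass mass balance (decay neglected): V·X = Y·Q·(S₀ − S)·θ_c, so V = 0.507 × 447 × (761 − 12.8) × 11.2 / 2810 = 675.8 m³.
With mixed-liquor wasting, θ_c = V/Q_w, so Q_w = V/θ_c = 675.8/11.2 = 60.34 m³/d.

Q_w ≈ 60.3 m³/d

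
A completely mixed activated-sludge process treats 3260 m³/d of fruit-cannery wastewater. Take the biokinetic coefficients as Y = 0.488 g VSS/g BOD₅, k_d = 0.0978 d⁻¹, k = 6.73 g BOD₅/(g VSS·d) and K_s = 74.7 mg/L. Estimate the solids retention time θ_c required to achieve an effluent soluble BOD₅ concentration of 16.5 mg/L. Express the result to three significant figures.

Specific growth rate at S = 16.5 mg/L: μ = YkS/(K_s+S) = 0.488·6.73·16.5/(74.7+16.5) = 0.5942 d⁻¹.
1/θ_c = 0.5942 − 0.0978 = 0.4964 d⁻¹, so θ_c = 2.015 d.

θ_c ≈ 2.01 d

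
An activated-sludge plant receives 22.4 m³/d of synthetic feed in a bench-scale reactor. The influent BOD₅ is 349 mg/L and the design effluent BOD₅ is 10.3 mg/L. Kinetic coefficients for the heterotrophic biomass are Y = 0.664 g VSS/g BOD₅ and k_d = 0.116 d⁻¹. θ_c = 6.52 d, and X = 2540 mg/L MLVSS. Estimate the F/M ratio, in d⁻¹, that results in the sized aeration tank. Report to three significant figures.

Steady-state biomass mass balance: V·X·(1 + k_d·θ_c) = Y·Q·(S₀ − S)·θ_c, so V = 0.664 × 22.4 × (349 − 10.3) × 6.52 / [2540 × (1 + 0.116 × 6.52)] = 3.28×10^4 / 4461 = 7.363 m³.
Food-to-microorganism ratio F/M = Q S₀ / (V X) = 22.4 × 349 / (7.363 × 2540) = 0.4180 d⁻¹.

F/M ≈ 0.418 d⁻¹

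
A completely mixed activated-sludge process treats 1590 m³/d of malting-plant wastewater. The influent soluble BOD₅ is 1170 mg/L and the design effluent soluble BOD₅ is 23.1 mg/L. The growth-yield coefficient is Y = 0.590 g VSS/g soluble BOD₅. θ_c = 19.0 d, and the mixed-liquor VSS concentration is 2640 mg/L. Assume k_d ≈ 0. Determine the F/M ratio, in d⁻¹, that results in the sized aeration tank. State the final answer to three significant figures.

V·X = Y·Q·ΔS·θ_c gives V = 0.590 × 1590 × (1170 − 23.1) × 19.0 / 2640 = 7743 m³.
F/M = applied load / biomass = Q·S₀/(V·X) = 1590 × 1170 / (7743 × 2640) = 0.09100 d⁻¹.

F/M ≈ 0.0910 d⁻¹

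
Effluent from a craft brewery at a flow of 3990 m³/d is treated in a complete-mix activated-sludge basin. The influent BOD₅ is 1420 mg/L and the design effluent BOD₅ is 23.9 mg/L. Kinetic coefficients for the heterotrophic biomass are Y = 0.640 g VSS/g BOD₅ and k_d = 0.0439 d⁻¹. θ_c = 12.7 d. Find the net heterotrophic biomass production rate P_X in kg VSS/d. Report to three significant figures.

Correct the yield for decay: Y_obs = Y/(1 + k_d θ_c) = 0.640 / (1 + 0.0439 × 12.7) = 0.640 / 1.558 = 0.4109.
Q·(S₀ − S) = 3990 × (1420 − 23.9) × 10⁻³ = 5570 kg/d removed.
Net biomass production P_X = Y_obs × Q·(S₀ − S) = 0.4109 × 5570 = 2289 kg VSS/d.

P_X ≈ 2290 kg VSS/d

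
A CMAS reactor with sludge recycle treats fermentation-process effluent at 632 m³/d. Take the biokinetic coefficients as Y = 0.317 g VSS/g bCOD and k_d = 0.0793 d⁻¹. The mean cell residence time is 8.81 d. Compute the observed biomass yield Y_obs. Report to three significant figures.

The observed yield is Y_obs = Y/(1 + k_d·θ_c) = 0.317 / (1 + 0.0793 × 8.81) = 0.317 / 1.699 = 0.1866 g VSS per g bCOD removed.

Y_obs ≈ 0.187 g VSS/g bCOD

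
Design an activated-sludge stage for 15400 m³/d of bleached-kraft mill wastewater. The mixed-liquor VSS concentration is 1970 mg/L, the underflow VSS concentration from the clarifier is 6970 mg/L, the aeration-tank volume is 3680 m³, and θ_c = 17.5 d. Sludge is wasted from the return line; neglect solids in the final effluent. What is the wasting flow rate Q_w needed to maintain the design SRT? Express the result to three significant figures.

Q_w = (V·X)/(θ_c X_r) = 3680 × 1970 / (17.5 × 6970) = 59.44 m³/d.

Q_w ≈ 59.4 m³/d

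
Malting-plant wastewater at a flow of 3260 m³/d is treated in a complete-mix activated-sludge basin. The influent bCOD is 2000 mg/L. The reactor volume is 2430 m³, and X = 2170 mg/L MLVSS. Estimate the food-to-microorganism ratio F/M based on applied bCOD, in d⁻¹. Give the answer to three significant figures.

F/M = applied load / biomass = Q·S₀/(V·X) = 3260 × 2000 / (2430 × 2170) = 1.236 d⁻¹.

F/M ≈ 1.24 d⁻¹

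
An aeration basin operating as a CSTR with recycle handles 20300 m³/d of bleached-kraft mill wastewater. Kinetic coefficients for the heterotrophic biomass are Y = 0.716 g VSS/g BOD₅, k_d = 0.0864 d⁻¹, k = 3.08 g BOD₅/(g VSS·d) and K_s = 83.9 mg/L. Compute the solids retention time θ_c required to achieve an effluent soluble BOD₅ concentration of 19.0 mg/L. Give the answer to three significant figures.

At the target effluent, Y k S/(K_s+S) = 0.716×3.08×19.0/102.9 = 0.4072 d⁻¹.
1/θ_c = 0.4072 − 0.0864 = 0.3208 d⁻¹, so θ_c = 3.117 d.

θ_c ≈ 3.12 d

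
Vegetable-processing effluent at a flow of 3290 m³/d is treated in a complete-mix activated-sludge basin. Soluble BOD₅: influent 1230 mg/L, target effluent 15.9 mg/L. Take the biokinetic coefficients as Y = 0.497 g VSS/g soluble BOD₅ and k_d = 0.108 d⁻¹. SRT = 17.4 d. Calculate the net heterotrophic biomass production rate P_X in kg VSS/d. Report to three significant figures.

P_X ≈ 690 kg VSS/d

The observed yield is Y_obs = Y/(1 + k_d·θ_c) = 0.497 / (1 + 0.108 × 17.4) = 0.497 / 2.879 = 0.1726 g VSS per g soluble BOD₅ removed.
Substrate removed = Q·(S₀ − S) = 3290 m³/d × (1230 − 15.9) g/m³ = 3.99×10^6 g/d = 3994 kg/d.
Net biomass production P_X = Y_obs × Q·(S₀ − S) = 0.1726 × 3994 = 689.5 kg VSS/d.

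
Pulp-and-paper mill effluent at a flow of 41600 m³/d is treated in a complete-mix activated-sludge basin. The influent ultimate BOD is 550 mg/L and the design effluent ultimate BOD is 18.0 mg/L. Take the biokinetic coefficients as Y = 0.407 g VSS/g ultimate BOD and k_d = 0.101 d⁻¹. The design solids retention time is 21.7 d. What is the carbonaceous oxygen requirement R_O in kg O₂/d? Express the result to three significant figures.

R_O ≈ 18100 kg O₂/d

Correct the yield for decay: Y_obs = Y/(1 + k_d θ_c) = 0.407 / (1 + 0.101 × 21.7) = 0.407 / 3.192 = 0.1275.
Mass of ultimate BOD removed per day: Q(S₀ − S) = 41600 × 532.0 g/m³ = 22131 kg/d.
Biomass synthesised: P_X = Y_obs × 22131 = 2822 kg VSS/d.
Carbonaceous O₂ demand = substrate oxidised − cell-mass equivalent = 22131 − 1.42 × 2822 = 18124 kg O₂/d.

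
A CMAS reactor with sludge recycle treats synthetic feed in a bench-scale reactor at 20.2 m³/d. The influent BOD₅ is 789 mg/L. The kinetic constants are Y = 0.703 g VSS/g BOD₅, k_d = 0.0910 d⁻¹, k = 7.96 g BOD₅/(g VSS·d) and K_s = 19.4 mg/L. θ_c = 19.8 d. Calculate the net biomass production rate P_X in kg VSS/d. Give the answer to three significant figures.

Effluent substrate depends only on kinetics and SRT: S = K_s(1 + k_d θ_c) / [θ_c(Yk − k_d) − 1] = 19.4 × (1 + 0.0910 × 19.8) / [19.8 × (0.703 × 7.96 − 0.0910) − 1] = 54.35 / 108.0 = 0.5033 mg/L.
Y_obs = Y / (1 + k_d θ_c) = 0.703 / (1 + 0.0910 × 19.8) = 0.703 / 2.802 = 0.2509.
Mass of BOD₅ removed per day: Q(S₀ − S) = 20.2 × 788.5 g/m³ = 15.93 kg/d.
Net biomass production P_X = Y_obs × Q·(S₀ − S) = 0.2509 × 15.93 = 3.996 kg VSS/d.

P_X ≈ 4.00 kg VSS/d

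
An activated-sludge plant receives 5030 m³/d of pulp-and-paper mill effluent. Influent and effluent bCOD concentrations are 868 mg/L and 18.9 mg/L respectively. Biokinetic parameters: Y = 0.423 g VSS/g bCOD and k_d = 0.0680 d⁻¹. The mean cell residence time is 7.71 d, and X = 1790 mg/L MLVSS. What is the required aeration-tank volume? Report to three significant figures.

V ≈ 5110 m³

Rearranging the biomass balance for a CMAS with decay, V = Y·Q·ΔS·θ_c / [X·(1+k_d θ_c)] = 0.423 × 5030 × (868 − 18.9) × 7.71 / [1790 × (1 + 0.0680 × 7.71)] = 1.39×10^7 / 2728 = 5105 m³.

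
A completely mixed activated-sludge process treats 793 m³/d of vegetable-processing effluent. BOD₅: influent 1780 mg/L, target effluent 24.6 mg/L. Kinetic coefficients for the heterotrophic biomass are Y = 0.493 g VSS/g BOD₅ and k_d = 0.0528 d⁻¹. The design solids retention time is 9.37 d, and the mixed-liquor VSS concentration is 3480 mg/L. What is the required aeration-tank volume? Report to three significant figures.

V ≈ 1240 m³

Steady-state biomass mass balance: V·X·(1 + k_d·θ_c) = Y·Q·(S₀ − S)·θ_c, so V = 0.493 × 793 × (1780 − 24.6) × 9.37 / [3480 × (1 + 0.0528 × 9.37)] = 6.43×10^6 / 5202 = 1236 m³.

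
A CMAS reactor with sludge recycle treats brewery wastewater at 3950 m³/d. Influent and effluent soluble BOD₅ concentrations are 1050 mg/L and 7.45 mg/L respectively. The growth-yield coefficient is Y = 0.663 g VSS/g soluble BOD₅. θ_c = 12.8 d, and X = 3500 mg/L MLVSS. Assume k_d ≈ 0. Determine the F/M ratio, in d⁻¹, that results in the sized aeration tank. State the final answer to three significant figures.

F/M ≈ 0.119 d⁻¹

V·X = Y·Q·ΔS·θ_c gives V = 0.663 × 3950 × (1050 − 7.45) × 12.8 / 3500 = 9985 m³.
F/M = Q·S₀ / (V·X) = 3950 × 1050 / (9985 × 3500) = 0.1187 g soluble BOD₅·(g VSS·d)⁻¹.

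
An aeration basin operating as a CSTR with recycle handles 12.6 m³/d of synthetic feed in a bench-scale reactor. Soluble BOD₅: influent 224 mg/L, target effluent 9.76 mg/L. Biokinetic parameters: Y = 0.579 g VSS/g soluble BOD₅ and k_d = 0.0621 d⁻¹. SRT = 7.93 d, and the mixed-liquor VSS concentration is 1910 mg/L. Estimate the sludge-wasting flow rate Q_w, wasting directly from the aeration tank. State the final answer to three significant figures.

Q_w ≈ 0.548 m³/d

Steady-state biomass mass balance: V·X·(1 + k_d·θ_c) = Y·Q·(S₀ − S)·θ_c, so V = 0.579 × 12.6 × (224 − 9.76) × 7.93 / [1910 × (1 + 0.0621 × 7.93)] = 1.24×10^4 / 2851 = 4.348 m³.
For wasting at MLVSS concentration, Q_w = V/θ_c = 4.348/7.93 = 0.5483 m³/d.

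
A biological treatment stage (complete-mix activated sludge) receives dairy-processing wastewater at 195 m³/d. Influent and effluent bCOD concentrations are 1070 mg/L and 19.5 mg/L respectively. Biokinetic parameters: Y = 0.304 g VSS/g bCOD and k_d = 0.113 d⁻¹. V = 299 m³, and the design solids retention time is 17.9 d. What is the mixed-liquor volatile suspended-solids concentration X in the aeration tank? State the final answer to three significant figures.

X ≈ 1230 mg/L

X = Y·Q·ΔS·θ_c / [V·(1 + k_d θ_c)] = 0.304 × 195 × (1070 − 19.5) × 17.9 / [299 × (1 + 0.113 × 17.9)] = 1233 mg/L.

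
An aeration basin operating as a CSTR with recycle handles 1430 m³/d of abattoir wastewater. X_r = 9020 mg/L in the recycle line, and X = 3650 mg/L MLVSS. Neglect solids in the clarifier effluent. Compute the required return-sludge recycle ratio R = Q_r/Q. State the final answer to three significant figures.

R ≈ 0.680

R = Q_r/Q = X/(X_r − X) = 3650 / (9020 − 3650) = 0.6797.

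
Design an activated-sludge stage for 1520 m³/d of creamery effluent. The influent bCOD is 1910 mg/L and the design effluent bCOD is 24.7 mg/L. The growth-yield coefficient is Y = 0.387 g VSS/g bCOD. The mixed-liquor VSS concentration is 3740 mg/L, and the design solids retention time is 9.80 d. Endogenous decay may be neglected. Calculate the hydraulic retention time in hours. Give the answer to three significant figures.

τ ≈ 45.9 h

With k_d = 0 the design equation reduces to V = Y Q (S₀−S) θ_c / X = 0.387 × 1520 × (1910 − 24.7) × 9.80 / 3740 = 2906 m³.
τ = V/Q = 2906/1520 = 1.912 d, or 45.88 h.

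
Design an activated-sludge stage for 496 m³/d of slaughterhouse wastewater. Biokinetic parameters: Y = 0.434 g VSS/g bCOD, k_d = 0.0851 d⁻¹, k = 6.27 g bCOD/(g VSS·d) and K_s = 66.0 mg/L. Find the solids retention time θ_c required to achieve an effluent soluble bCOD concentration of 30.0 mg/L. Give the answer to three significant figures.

θ_c ≈ 1.31 d

Specific growth rate at S = 30.0 mg/L: μ = YkS/(K_s+S) = 0.434·6.27·30.0/(66.0+30.0) = 0.8504 d⁻¹.
Then 1/θ_c = μ − k_d = 0.8504 − 0.0851 = 0.7653 d⁻¹, giving θ_c = 1.307 d.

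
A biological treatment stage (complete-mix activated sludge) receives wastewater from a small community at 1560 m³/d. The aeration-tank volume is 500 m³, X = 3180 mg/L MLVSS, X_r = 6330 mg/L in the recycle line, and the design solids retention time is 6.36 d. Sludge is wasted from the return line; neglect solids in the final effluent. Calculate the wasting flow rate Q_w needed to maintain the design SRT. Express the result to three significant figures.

Wasting from the return line (neglecting effluent solids): Q_w = V·X / (θ_c·X_r) = 500.0 × 3180 / (6.36 × 6330) = 39.49 m³/d.

Q_w ≈ 39.5 m³/d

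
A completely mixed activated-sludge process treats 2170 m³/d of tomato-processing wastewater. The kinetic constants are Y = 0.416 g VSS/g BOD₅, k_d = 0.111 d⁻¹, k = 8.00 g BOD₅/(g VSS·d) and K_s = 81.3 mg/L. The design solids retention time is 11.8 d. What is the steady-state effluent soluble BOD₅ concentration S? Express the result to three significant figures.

S ≈ 5.08 mg/L

For a completely mixed reactor with recycle the Lawrence–McCarty relation gives S = K_s·(1 + k_d·θ_c) / [θ_c·(Y·k − k_d) − 1] = 81.3 × (1 + 0.111 × 11.8) / [11.8 × (0.416 × 8.00 − 0.111) − 1] = 187.8 / 36.96 = 5.081 mg/L.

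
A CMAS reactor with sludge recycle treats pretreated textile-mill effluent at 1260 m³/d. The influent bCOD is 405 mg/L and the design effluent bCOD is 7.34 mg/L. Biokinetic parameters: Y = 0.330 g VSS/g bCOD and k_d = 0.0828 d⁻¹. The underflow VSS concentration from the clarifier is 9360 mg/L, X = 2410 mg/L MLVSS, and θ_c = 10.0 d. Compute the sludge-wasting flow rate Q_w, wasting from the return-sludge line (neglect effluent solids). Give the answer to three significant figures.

Q_w ≈ 9.66 m³/d

From the SRT design equation V = Y Q (S₀−S) θ_c / [X (1 + k_d θ_c)] = 0.330 × 1260 × (405 − 7.34) × 10.0 / [2410 × (1 + 0.0828 × 10.0)] = 1.65×10^6 / 4405 = 375.3 m³.
θ_c = V·X/(Q_w·X_r) when wasting from the recycle, so Q_w = V·X/(θ_c·X_r) = 375.3 × 2410 / (10.0 × 9360) = 9.664 m³/d.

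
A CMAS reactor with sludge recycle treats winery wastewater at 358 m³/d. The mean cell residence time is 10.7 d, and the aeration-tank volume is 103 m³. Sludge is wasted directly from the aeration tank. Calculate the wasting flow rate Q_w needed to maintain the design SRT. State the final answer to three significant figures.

With mixed-liquor wasting, θ_c = V/Q_w, so Q_w = V/θ_c = 103.0/10.7 = 9.626 m³/d.

Q_w ≈ 9.63 m³/d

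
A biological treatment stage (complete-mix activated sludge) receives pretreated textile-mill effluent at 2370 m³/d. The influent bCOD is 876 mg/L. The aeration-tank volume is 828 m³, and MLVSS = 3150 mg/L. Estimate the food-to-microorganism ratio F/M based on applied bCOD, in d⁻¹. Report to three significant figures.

F/M = Q·S₀ / (V·X) = 2370 × 876 / (828.0 × 3150) = 0.7960 g bCOD·(g VSS·d)⁻¹.

F/M ≈ 0.796 d⁻¹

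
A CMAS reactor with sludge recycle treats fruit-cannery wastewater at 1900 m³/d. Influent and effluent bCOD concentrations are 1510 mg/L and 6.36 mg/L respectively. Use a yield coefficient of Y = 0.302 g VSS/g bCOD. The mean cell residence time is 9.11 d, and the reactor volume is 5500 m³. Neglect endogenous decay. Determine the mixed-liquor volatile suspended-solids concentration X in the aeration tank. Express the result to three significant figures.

From V·X = Y·Q·(S₀ − S)·θ_c (decay neglected): X = 0.302 × 1900 × (1510 − 6.36) × 9.11 / 5500 = 1429 mg/L.

X ≈ 1430 mg/L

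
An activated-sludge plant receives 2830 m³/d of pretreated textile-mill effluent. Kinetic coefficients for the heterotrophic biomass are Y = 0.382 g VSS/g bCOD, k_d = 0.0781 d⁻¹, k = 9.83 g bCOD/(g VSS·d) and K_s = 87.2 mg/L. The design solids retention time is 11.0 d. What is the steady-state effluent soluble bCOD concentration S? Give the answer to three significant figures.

Effluent substrate depends only on kinetics and SRT: S = K_s(1 + k_d θ_c) / [θ_c(Yk − k_d) − 1] = 87.2 × (1 + 0.0781 × 11.0) / [11.0 × (0.382 × 9.83 − 0.0781) − 1] = 162.1 / 39.45 = 4.110 mg/L.

S ≈ 4.11 mg/L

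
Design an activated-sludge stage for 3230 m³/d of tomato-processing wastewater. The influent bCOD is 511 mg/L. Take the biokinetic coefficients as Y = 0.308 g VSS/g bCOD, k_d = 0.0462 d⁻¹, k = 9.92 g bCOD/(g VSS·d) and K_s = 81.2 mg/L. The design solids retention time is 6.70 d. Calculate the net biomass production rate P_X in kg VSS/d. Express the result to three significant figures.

For a completely mixed reactor with recycle the Lawrence–McCarty relation gives S = K_s·(1 + k_d·θ_c) / [θ_c·(Y·k − k_d) − 1] = 81.2 × (1 + 0.0462 × 6.70) / [6.70 × (0.308 × 9.92 − 0.0462) − 1] = 106.3 / 19.16 = 5.549 mg/L.
Correct the yield for decay: Y_obs = Y/(1 + k_d θ_c) = 0.308 / (1 + 0.0462 × 6.70) = 0.308 / 1.310 = 0.2352.
Q·(S₀ − S) = 3230 × (511 − 5.55) × 10⁻³ = 1633 kg/d removed.
P_X = Y_obs · Q(S₀ − S) = 0.2352 × 1633 = 384.0 kg VSS/d.

P_X ≈ 384 kg VSS/d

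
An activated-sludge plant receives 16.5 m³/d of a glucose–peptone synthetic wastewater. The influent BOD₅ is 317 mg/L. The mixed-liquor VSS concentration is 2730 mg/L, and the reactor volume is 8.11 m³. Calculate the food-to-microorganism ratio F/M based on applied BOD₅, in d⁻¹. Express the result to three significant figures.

F/M ≈ 0.236 d⁻¹

Food-to-microorganism ratio F/M = Q S₀ / (V X) = 16.5 × 317 / (8.110 × 2730) = 0.2362 d⁻¹.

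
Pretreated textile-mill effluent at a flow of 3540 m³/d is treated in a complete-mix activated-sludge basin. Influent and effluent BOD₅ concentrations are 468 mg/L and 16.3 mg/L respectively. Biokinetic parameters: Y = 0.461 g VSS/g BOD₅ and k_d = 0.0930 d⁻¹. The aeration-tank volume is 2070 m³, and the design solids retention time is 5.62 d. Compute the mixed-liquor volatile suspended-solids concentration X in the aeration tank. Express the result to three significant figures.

X = Y·Q·ΔS·θ_c / [V·(1 + k_d θ_c)] = 0.461 × 3540 × (468 − 16.3) × 5.62 / [2070 × (1 + 0.0930 × 5.62)] = 1314 mg/L.

X ≈ 1310 mg/L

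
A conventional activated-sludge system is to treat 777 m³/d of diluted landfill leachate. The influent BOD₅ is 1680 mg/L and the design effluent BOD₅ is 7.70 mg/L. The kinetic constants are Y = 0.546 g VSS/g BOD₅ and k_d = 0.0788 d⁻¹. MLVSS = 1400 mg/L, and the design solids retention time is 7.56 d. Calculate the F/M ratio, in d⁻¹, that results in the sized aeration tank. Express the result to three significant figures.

F/M ≈ 0.388 d⁻¹

Steady-state biomass mass balance: V·X·(1 + k_d·θ_c) = Y·Q·(S₀ − S)·θ_c, so V = 0.546 × 777 × (1680 − 7.70) × 7.56 / [1400 × (1 + 0.0788 × 7.56)] = 5.36×10^6 / 2234 = 2401 m³.
Food-to-microorganism ratio F/M = Q S₀ / (V X) = 777 × 1680 / (2401 × 1400) = 0.3884 d⁻¹.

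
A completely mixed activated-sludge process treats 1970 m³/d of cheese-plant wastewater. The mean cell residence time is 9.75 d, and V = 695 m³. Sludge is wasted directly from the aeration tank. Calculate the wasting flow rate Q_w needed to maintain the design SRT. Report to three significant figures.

With mixed-liquor wasting, θ_c = V/Q_w, so Q_w = V/θ_c = 695.0/9.75 = 71.28 m³/d.

Q_w ≈ 71.3 m³/d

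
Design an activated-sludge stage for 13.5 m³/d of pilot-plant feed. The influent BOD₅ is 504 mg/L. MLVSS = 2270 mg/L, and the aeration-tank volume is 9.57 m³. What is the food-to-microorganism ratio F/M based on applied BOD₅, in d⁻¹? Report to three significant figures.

F/M ≈ 0.313 d⁻¹

F/M = Q·S₀ / (V·X) = 13.5 × 504 / (9.570 × 2270) = 0.3132 g BOD₅·(g VSS·d)⁻¹.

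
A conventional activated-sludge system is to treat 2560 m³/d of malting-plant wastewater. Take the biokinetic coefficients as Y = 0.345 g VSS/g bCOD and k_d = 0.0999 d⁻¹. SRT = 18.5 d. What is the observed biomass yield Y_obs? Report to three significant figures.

Y_obs = Y / (1 + k_d θ_c) = 0.345 / (1 + 0.0999 × 18.5) = 0.345 / 2.848 = 0.1211.

Y_obs ≈ 0.121 g VSS/g bCOD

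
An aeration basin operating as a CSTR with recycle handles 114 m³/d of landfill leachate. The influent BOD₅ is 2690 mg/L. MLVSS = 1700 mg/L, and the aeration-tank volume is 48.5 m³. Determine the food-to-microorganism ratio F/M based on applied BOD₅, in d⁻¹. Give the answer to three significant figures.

F/M ≈ 3.72 d⁻¹

F/M = applied load / biomass = Q·S₀/(V·X) = 114 × 2690 / (48.50 × 1700) = 3.719 d⁻¹.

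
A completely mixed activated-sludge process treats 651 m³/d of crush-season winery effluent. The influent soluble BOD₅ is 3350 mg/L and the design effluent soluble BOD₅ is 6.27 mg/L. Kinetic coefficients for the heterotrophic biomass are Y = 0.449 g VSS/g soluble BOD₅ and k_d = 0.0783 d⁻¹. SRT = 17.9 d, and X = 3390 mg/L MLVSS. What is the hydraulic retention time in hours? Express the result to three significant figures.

τ ≈ 79.2 h

Rearranging the biomass balance for a CMAS with decay, V = Y·Q·ΔS·θ_c / [X·(1+k_d θ_c)] = 0.449 × 651 × (3350 − 6.27) × 17.9 / [3390 × (1 + 0.0783 × 17.9)] = 1.75×10^7 / 8141 = 2149 m³.
HRT = V/Q = 2149 m³ / 651 m³·d⁻¹ = 3.301 d × 24 = 79.22 h.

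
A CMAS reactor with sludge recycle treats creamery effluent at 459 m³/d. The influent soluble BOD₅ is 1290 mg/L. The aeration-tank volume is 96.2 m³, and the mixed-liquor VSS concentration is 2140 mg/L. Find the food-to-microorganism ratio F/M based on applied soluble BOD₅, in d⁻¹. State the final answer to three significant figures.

F/M ≈ 2.88 d⁻¹

Food-to-microorganism ratio F/M = Q S₀ / (V X) = 459 × 1290 / (96.20 × 2140) = 2.876 d⁻¹.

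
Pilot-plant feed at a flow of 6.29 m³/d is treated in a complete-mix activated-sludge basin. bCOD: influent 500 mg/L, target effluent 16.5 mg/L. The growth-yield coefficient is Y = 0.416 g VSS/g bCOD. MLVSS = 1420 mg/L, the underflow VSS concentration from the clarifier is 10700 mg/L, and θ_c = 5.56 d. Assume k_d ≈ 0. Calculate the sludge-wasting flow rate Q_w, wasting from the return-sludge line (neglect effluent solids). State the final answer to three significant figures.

Q_w ≈ 0.118 m³/d

V·X = Y·Q·ΔS·θ_c gives V = 0.416 × 6.29 × (500 − 16.5) × 5.56 / 1420 = 4.954 m³.
θ_c = V·X/(Q_w·X_r) when wasting from the recycle, so Q_w = V·X/(θ_c·X_r) = 4.954 × 1420 / (5.56 × 10700) = 0.1182 m³/d.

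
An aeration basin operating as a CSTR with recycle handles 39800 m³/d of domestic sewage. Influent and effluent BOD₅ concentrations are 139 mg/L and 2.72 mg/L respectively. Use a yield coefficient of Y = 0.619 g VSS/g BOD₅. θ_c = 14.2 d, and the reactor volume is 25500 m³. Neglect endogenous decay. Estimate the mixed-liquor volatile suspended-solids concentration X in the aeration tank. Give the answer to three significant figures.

X = Y·Q·ΔS·θ_c / V = 0.619 × 39800 × (139 − 2.72) × 14.2 / 25500 = 1870 mg/L.

X ≈ 1870 mg/L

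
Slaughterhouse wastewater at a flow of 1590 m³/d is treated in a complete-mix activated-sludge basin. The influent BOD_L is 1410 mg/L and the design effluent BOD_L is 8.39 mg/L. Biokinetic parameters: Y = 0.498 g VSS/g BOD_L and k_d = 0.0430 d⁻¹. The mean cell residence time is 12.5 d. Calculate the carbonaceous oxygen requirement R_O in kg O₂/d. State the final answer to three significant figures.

R_O ≈ 1200 kg O₂/d

Y_obs = Y / (1 + k_d θ_c) = 0.498 / (1 + 0.0430 × 12.5) = 0.498 / 1.538 = 0.3239.
Q·(S₀ − S) = 1590 × (1410 − 8.39) × 10⁻³ = 2229 kg/d removed.
Biomass synthesised: P_X = Y_obs × 2229 = 721.8 kg VSS/d.
R_O = Q·(S₀ − S) − 1.42·P_X = 2229 − 1.42 × 721.8 = 1204 kg O₂/d.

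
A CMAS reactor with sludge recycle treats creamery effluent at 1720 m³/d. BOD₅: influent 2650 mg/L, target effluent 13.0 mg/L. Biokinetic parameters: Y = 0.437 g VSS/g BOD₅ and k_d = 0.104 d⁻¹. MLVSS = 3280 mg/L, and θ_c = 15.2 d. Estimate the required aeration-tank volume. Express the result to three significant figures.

V ≈ 3560 m³

Rearranging the biomass balance for a CMAS with decay, V = Y·Q·ΔS·θ_c / [X·(1+k_d θ_c)] = 0.437 × 1720 × (2650 − 13.0) × 15.2 / [3280 × (1 + 0.104 × 15.2)] = 3.01×10^7 / 8465 = 3559 m³.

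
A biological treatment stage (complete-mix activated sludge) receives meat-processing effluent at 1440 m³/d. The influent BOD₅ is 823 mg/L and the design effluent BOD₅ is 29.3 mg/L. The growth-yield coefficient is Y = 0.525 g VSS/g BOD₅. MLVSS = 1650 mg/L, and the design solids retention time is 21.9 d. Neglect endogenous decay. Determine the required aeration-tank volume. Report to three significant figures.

Biomass mass balance (decay neglected): V·X = Y·Q·(S₀ − S)·θ_c, so V = 0.525 × 1440 × (823 − 29.3) × 21.9 / 1650 = 7964 m³.

V ≈ 7960 m³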